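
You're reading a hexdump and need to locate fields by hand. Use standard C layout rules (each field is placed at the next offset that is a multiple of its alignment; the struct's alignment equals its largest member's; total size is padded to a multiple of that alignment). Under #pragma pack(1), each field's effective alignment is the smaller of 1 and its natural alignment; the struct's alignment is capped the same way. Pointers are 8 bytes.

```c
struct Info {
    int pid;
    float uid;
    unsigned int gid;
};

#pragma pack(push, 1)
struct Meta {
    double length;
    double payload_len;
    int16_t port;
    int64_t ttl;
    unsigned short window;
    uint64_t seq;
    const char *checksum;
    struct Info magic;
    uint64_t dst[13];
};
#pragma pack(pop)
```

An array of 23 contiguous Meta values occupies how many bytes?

Info: pid at 0 (size 4, align 4) → ends 4; uid at 4 (size 4, align 4) → ends 8; gid at 8 (size 4, align 4) → ends 12; total 12 bytes, alignment 4
length at 0 (size 8, align 1) → ends 8
payload_len at 8 (size 8, align 1) → ends 16
port at 16 (size 2, align 1) → ends 18
ttl at 18 (size 8, align 1) → ends 26
window at 26 (size 2, align 1) → ends 28
seq at 28 (size 8, align 1) → ends 36
checksum at 36 (size 8, align 1) → ends 44
magic at 44 (size 12, align 1) → ends 56
dst at 56 (size 104, align 1) → ends 160
total 160 bytes, alignment 1
array of 23: 23 × 160 = 3680

3680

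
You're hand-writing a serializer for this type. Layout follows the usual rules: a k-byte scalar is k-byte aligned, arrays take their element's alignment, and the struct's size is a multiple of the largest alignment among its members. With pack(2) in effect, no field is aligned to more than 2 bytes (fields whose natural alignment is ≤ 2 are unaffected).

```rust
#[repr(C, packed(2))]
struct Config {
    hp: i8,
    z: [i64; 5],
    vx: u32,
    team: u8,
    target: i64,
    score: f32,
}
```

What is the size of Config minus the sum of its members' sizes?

2

@0: hp [1B, align 1] → 1
+1 pad (align 2)
@2: z [40B, align 2] → 42
@42: vx [4B, align 2] → 46
@46: team [1B, align 1] → 47
+1 pad (align 2)
@48: target [8B, align 2] → 56
@56: score [4B, align 2] → 60
size 60, align 2
data bytes 58, size 60 → padding 2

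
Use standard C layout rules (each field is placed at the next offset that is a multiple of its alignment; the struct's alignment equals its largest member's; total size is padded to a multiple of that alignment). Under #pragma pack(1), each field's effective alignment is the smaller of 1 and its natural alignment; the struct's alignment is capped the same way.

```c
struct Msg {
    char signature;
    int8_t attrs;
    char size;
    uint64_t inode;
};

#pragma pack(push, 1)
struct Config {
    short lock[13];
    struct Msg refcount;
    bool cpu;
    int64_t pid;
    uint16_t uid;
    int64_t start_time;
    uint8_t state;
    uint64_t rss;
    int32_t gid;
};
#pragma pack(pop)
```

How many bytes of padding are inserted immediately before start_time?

0

Msg: 0..1  signature  (1B, 1-aligned); 1..2  attrs  (1B, 1-aligned); 2..3  size  (1B, 1-aligned); 3..8  -- padding (5B); 8..16  inode  (8B, 8-aligned); sizeof = 16, alignof = 8
0..26  lock  (26B, 1-aligned)
26..42  refcount  (16B, 1-aligned)
42..43  cpu  (1B, 1-aligned)
43..51  pid  (8B, 1-aligned)
51..53  uid  (2B, 1-aligned)
53..61  start_time  (8B, 1-aligned)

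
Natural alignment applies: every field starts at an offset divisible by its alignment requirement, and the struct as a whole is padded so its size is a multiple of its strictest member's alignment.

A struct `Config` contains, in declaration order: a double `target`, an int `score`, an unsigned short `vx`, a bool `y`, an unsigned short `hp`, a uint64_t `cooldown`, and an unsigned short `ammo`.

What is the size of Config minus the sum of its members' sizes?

13

0..8  target  (8B, 8-aligned)
8..12  score  (4B, 4-aligned)
12..14  vx  (2B, 2-aligned)
14..15  y  (1B, 1-aligned)
15..16  -- padding (1B)
16..18  hp  (2B, 2-aligned)
18..24  -- padding (6B)
24..32  cooldown  (8B, 8-aligned)
32..34  ammo  (2B, 2-aligned)
34..40  -- tail padding (6B)
sizeof = 40, alignof = 8
data bytes 27, size 40 → padding 13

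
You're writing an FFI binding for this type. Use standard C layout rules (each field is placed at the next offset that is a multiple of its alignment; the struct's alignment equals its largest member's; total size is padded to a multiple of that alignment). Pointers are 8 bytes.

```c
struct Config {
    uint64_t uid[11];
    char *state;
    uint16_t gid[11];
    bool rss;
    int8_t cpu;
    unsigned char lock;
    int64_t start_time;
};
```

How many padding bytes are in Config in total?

7

@0: uid [88B, align 8] → 88
@88: state [8B, align 8] → 96
@96: gid [22B, align 2] → 118
@118: rss [1B, align 1] → 119
@119: cpu [1B, align 1] → 120
@120: lock [1B, align 1] → 121
+7 pad (align 8)
@128: start_time [8B, align 8] → 136
size 136, align 8
data bytes 129, size 136 → padding 7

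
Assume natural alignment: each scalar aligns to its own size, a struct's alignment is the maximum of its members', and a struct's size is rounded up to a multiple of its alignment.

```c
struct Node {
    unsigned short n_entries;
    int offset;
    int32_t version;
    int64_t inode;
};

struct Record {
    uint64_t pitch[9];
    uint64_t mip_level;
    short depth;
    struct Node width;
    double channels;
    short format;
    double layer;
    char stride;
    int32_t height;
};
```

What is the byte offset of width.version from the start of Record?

Node: @0: n_entries [2B, align 2] → 2; +2 pad (align 4); @4: offset [4B, align 4] → 8; @8: version [4B, align 4] → 12; +4 pad (align 8); @16: inode [8B, align 8] → 24; size 24, align 8
@0: pitch [72B, align 8] → 72
@72: mip_level [8B, align 8] → 80
@80: depth [2B, align 2] → 82
+6 pad (align 8)
@88: width [24B, align 8] → 112
within Node: version at 8
88 + 8 = 96

96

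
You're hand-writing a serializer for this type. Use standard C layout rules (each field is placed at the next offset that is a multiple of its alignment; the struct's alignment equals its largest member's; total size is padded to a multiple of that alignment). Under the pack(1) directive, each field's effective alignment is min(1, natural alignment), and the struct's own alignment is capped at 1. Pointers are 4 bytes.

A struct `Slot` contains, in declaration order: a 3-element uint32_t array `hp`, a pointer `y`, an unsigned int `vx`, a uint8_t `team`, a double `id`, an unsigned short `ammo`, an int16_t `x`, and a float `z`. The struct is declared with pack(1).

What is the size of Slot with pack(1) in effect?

37

hp at 0 (size 12, align 1) → ends 12
y at 12 (size 4, align 1) → ends 16
vx at 16 (size 4, align 1) → ends 20
team at 20 (size 1, align 1) → ends 21
id at 21 (size 8, align 1) → ends 29
ammo at 29 (size 2, align 1) → ends 31
x at 31 (size 2, align 1) → ends 33
z at 33 (size 4, align 1) → ends 37
total 37 bytes, alignment 1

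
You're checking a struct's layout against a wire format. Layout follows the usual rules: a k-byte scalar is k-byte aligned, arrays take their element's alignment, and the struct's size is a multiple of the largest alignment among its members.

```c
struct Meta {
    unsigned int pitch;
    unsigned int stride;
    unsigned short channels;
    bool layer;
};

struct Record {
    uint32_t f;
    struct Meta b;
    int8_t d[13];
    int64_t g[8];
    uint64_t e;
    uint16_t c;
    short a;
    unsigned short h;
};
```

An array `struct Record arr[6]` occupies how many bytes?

Meta: 0..4  pitch  (4B, 4-aligned); 4..8  stride  (4B, 4-aligned); 8..10  channels  (2B, 2-aligned); 10..11  layer  (1B, 1-aligned); 11..12  -- tail padding (1B); sizeof = 12, alignof = 4
0..4  f  (4B, 4-aligned)
4..16  b  (12B, 4-aligned)
16..29  d  (13B, 1-aligned)
29..32  -- padding (3B)
32..96  g  (64B, 8-aligned)
96..104  e  (8B, 8-aligned)
104..106  c  (2B, 2-aligned)
106..108  a  (2B, 2-aligned)
108..110  h  (2B, 2-aligned)
110..112  -- tail padding (2B)
sizeof = 112, alignof = 8
array of 6: 6 × 112 = 672

672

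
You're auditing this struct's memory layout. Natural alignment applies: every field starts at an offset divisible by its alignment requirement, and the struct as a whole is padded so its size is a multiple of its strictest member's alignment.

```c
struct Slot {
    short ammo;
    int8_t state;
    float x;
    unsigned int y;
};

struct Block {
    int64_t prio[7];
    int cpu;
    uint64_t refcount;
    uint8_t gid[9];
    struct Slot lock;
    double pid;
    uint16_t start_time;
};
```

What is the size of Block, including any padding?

112

Slot: @0: ammo [2B, align 2] → 2; @2: state [1B, align 1] → 3; +1 pad (align 4); @4: x [4B, align 4] → 8; @8: y [4B, align 4] → 12; size 12, align 4
@0: prio [56B, align 8] → 56
@56: cpu [4B, align 4] → 60
+4 pad (align 8)
@64: refcount [8B, align 8] → 72
@72: gid [9B, align 1] → 81
+3 pad (align 4)
@84: lock [12B, align 4] → 96
@96: pid [8B, align 8] → 104
@104: start_time [2B, align 2] → 106
+6 tail pad (align 8)
size 112, align 8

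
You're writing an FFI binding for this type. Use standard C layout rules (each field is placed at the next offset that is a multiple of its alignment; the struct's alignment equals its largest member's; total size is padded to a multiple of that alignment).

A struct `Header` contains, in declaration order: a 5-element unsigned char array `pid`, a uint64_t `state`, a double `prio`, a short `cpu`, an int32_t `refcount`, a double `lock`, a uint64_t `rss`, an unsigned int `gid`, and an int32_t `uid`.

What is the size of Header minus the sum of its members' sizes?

pid at 0 (size 5, align 1) → ends 5
pad 3 to align 8 for state
state at 8 (size 8, align 8) → ends 16
prio at 16 (size 8, align 8) → ends 24
cpu at 24 (size 2, align 2) → ends 26
pad 2 to align 4 for refcount
refcount at 28 (size 4, align 4) → ends 32
lock at 32 (size 8, align 8) → ends 40
rss at 40 (size 8, align 8) → ends 48
gid at 48 (size 4, align 4) → ends 52
uid at 52 (size 4, align 4) → ends 56
total 56 bytes, alignment 8
data bytes 51, size 56 → padding 5

5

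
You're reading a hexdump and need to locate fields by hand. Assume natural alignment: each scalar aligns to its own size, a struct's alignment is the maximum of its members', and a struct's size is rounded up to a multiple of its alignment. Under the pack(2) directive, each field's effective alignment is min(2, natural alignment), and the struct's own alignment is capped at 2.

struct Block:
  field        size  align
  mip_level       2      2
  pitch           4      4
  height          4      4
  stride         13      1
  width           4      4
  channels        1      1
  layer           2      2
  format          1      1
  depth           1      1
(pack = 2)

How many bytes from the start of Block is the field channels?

0..2  mip_level  (2B, 2-aligned)
2..6  pitch  (4B, 2-aligned)
6..10  height  (4B, 2-aligned)
10..23  stride  (13B, 1-aligned)
23..24  -- padding (1B)
24..28  width  (4B, 2-aligned)
28..29  channels  (1B, 1-aligned)

28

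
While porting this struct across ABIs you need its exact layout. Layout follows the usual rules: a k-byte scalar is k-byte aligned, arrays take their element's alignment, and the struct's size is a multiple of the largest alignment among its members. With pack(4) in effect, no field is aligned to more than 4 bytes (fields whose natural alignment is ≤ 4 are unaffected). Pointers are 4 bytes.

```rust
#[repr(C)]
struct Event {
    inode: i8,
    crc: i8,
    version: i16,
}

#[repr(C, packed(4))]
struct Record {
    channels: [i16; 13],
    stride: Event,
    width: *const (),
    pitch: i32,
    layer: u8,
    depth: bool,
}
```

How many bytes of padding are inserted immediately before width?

Event: inode at 0 (size 1, align 1) → ends 1; crc at 1 (size 1, align 1) → ends 2; version at 2 (size 2, align 2) → ends 4; total 4 bytes, alignment 2
channels at 0 (size 26, align 2) → ends 26
stride at 26 (size 4, align 2) → ends 30
pad 2 to align 4 for width
width at 32 (size 4, align 4) → ends 36

2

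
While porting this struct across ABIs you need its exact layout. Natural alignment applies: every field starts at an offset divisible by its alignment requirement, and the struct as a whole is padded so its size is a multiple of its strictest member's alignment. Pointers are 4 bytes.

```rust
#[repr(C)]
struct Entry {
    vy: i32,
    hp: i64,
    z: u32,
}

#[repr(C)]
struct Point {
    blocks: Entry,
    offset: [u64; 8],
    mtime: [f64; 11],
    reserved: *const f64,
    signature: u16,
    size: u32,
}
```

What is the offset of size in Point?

Entry: vy at 0 (size 4, align 4) → ends 4; pad 4 to align 8 for hp; hp at 8 (size 8, align 8) → ends 16; z at 16 (size 4, align 4) → ends 20; tail pad 4 to reach multiple of 8; total 24 bytes, alignment 8
blocks at 0 (size 24, align 8) → ends 24
offset at 24 (size 64, align 8) → ends 88
mtime at 88 (size 88, align 8) → ends 176
reserved at 176 (size 4, align 4) → ends 180
signature at 180 (size 2, align 2) → ends 182
pad 2 to align 4 for size
size at 184 (size 4, align 4) → ends 188

184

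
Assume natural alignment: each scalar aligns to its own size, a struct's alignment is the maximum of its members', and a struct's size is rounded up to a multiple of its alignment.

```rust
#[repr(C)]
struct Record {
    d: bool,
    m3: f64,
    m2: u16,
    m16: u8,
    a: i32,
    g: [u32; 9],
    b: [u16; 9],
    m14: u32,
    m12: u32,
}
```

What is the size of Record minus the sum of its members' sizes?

10

d at 0 (size 1, align 1) → ends 1
pad 7 to align 8 for m3
m3 at 8 (size 8, align 8) → ends 16
m2 at 16 (size 2, align 2) → ends 18
m16 at 18 (size 1, align 1) → ends 19
pad 1 to align 4 for a
a at 20 (size 4, align 4) → ends 24
g at 24 (size 36, align 4) → ends 60
b at 60 (size 18, align 2) → ends 78
pad 2 to align 4 for m14
m14 at 80 (size 4, align 4) → ends 84
m12 at 84 (size 4, align 4) → ends 88
total 88 bytes, alignment 8
data bytes 78, size 88 → padding 10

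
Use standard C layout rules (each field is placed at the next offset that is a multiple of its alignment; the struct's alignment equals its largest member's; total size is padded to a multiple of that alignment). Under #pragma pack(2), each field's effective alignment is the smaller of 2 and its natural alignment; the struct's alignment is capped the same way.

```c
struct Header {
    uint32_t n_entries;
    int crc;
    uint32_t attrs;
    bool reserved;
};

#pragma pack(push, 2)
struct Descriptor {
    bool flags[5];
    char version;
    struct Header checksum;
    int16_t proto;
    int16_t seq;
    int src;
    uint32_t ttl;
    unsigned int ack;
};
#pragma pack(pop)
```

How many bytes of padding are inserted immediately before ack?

Header: n_entries at 0 (size 4, align 4) → ends 4; crc at 4 (size 4, align 4) → ends 8; attrs at 8 (size 4, align 4) → ends 12; reserved at 12 (size 1, align 1) → ends 13; tail pad 3 to reach multiple of 4; total 16 bytes, alignment 4
flags at 0 (size 5, align 1) → ends 5
version at 5 (size 1, align 1) → ends 6
checksum at 6 (size 16, align 2) → ends 22
proto at 22 (size 2, align 2) → ends 24
seq at 24 (size 2, align 2) → ends 26
src at 26 (size 4, align 2) → ends 30
ttl at 30 (size 4, align 2) → ends 34
ack at 34 (size 4, align 2) → ends 38

0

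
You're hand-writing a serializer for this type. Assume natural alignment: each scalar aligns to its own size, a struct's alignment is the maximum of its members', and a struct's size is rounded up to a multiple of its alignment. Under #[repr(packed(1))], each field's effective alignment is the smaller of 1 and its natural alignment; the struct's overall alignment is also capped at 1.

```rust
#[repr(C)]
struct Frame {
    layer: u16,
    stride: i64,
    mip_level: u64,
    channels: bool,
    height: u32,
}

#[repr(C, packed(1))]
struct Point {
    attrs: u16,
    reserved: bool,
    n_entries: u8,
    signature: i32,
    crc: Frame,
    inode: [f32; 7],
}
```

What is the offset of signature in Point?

4

Frame: 0..2  layer  (2B, 2-aligned); 2..8  -- padding (6B); 8..16  stride  (8B, 8-aligned); 16..24  mip_level  (8B, 8-aligned); 24..25  channels  (1B, 1-aligned); 25..28  -- padding (3B); 28..32  height  (4B, 4-aligned); sizeof = 32, alignof = 8
0..2  attrs  (2B, 1-aligned)
2..3  reserved  (1B, 1-aligned)
3..4  n_entries  (1B, 1-aligned)
4..8  signature  (4B, 1-aligned)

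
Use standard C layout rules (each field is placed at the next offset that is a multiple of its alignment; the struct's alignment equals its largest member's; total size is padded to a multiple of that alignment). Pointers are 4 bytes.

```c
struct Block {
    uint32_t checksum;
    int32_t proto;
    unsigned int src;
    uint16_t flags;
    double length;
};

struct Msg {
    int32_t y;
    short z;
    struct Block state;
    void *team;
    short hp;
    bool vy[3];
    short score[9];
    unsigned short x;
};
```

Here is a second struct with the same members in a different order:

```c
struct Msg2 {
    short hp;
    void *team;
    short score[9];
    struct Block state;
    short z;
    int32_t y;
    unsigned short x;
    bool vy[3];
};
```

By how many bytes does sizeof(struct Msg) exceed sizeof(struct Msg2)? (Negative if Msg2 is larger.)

-8

Block: 0..4  checksum  (4B, 4-aligned); 4..8  proto  (4B, 4-aligned); 8..12  src  (4B, 4-aligned); 12..14  flags  (2B, 2-aligned); 14..16  -- padding (2B); 16..24  length  (8B, 8-aligned); sizeof = 24, alignof = 8
0..4  y  (4B, 4-aligned)
4..6  z  (2B, 2-aligned)
6..8  -- padding (2B)
8..32  state  (24B, 8-aligned)
32..36  team  (4B, 4-aligned)
36..38  hp  (2B, 2-aligned)
38..41  vy  (3B, 1-aligned)
41..42  -- padding (1B)
42..60  score  (18B, 2-aligned)
60..62  x  (2B, 2-aligned)
62..64  -- tail padding (2B)
sizeof = 64, alignof = 8
— Msg2 —
0..2  hp  (2B, 2-aligned)
2..4  -- padding (2B)
4..8  team  (4B, 4-aligned)
8..26  score  (18B, 2-aligned)
26..32  -- padding (6B)
32..56  state  (24B, 8-aligned)
56..58  z  (2B, 2-aligned)
58..60  -- padding (2B)
60..64  y  (4B, 4-aligned)
64..66  x  (2B, 2-aligned)
66..69  vy  (3B, 1-aligned)
69..72  -- tail padding (3B)
sizeof = 72, alignof = 8
64 − 72 = -8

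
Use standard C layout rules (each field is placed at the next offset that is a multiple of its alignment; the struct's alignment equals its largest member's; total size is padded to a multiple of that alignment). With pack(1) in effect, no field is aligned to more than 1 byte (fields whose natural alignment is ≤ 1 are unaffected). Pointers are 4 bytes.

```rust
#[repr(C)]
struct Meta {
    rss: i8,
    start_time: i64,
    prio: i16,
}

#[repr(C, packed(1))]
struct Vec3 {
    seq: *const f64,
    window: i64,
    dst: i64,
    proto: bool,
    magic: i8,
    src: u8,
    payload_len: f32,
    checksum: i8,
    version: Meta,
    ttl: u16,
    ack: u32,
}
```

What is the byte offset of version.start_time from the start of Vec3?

36

Meta: rss at 0 (size 1, align 1) → ends 1; pad 7 to align 8 for start_time; start_time at 8 (size 8, align 8) → ends 16; prio at 16 (size 2, align 2) → ends 18; tail pad 6 to reach multiple of 8; total 24 bytes, alignment 8
seq at 0 (size 4, align 1) → ends 4
window at 4 (size 8, align 1) → ends 12
dst at 12 (size 8, align 1) → ends 20
proto at 20 (size 1, align 1) → ends 21
magic at 21 (size 1, align 1) → ends 22
src at 22 (size 1, align 1) → ends 23
payload_len at 23 (size 4, align 1) → ends 27
checksum at 27 (size 1, align 1) → ends 28
version at 28 (size 24, align 1) → ends 52
within Meta: start_time at 8
28 + 8 = 36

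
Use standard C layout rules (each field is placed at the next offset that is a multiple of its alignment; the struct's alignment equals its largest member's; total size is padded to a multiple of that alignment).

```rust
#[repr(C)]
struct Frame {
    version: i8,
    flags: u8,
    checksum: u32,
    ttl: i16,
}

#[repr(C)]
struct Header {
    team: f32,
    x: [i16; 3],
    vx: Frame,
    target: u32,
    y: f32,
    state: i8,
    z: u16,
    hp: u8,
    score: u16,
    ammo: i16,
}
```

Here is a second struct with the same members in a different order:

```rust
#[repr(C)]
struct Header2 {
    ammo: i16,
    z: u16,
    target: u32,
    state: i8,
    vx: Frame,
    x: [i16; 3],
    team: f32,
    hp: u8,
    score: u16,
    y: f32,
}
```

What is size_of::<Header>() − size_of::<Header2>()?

0

Frame: 0..1  version  (1B, 1-aligned); 1..2  flags  (1B, 1-aligned); 2..4  -- padding (2B); 4..8  checksum  (4B, 4-aligned); 8..10  ttl  (2B, 2-aligned); 10..12  -- tail padding (2B); sizeof = 12, alignof = 4
0..4  team  (4B, 4-aligned)
4..10  x  (6B, 2-aligned)
10..12  -- padding (2B)
12..24  vx  (12B, 4-aligned)
24..28  target  (4B, 4-aligned)
28..32  y  (4B, 4-aligned)
32..33  state  (1B, 1-aligned)
33..34  -- padding (1B)
34..36  z  (2B, 2-aligned)
36..37  hp  (1B, 1-aligned)
37..38  -- padding (1B)
38..40  score  (2B, 2-aligned)
40..42  ammo  (2B, 2-aligned)
42..44  -- tail padding (2B)
sizeof = 44, alignof = 4
— Header2 —
0..2  ammo  (2B, 2-aligned)
2..4  z  (2B, 2-aligned)
4..8  target  (4B, 4-aligned)
8..9  state  (1B, 1-aligned)
9..12  -- padding (3B)
12..24  vx  (12B, 4-aligned)
24..30  x  (6B, 2-aligned)
30..32  -- padding (2B)
32..36  team  (4B, 4-aligned)
36..37  hp  (1B, 1-aligned)
37..38  -- padding (1B)
38..40  score  (2B, 2-aligned)
40..44  y  (4B, 4-aligned)
sizeof = 44, alignof = 4
44 − 44 = 0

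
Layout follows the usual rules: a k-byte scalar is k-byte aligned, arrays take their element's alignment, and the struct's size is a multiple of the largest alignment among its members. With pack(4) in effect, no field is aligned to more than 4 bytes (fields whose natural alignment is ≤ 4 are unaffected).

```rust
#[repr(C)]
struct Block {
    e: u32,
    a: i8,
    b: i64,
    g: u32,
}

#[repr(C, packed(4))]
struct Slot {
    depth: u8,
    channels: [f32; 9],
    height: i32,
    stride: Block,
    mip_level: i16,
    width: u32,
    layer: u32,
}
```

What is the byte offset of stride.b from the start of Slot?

52

Block: @0: e [4B, align 4] → 4; @4: a [1B, align 1] → 5; +3 pad (align 8); @8: b [8B, align 8] → 16; @16: g [4B, align 4] → 20; +4 tail pad (align 8); size 24, align 8
@0: depth [1B, align 1] → 1
+3 pad (align 4)
@4: channels [36B, align 4] → 40
@40: height [4B, align 4] → 44
@44: stride [24B, align 4] → 68
within Block: b at 8
44 + 8 = 52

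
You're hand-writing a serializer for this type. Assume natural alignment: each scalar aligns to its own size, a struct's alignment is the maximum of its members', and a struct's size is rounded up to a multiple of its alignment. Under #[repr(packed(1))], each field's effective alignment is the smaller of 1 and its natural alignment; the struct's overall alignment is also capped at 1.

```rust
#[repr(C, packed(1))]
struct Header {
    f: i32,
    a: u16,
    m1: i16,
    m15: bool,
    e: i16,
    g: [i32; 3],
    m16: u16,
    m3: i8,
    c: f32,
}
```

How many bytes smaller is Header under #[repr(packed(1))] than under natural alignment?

natural layout:
  f at 0 (size 4, align 4) → ends 4
  a at 4 (size 2, align 2) → ends 6
  m1 at 6 (size 2, align 2) → ends 8
  m15 at 8 (size 1, align 1) → ends 9
  pad 1 to align 2 for e
  e at 10 (size 2, align 2) → ends 12
  g at 12 (size 12, align 4) → ends 24
  m16 at 24 (size 2, align 2) → ends 26
  m3 at 26 (size 1, align 1) → ends 27
  pad 1 to align 4 for c
  c at 28 (size 4, align 4) → ends 32
  total 32 bytes, alignment 4
packed(1) layout:
  f at 0 (size 4, align 1) → ends 4
  a at 4 (size 2, align 1) → ends 6
  m1 at 6 (size 2, align 1) → ends 8
  m15 at 8 (size 1, align 1) → ends 9
  e at 9 (size 2, align 1) → ends 11
  g at 11 (size 12, align 1) → ends 23
  m16 at 23 (size 2, align 1) → ends 25
  m3 at 25 (size 1, align 1) → ends 26
  c at 26 (size 4, align 1) → ends 30
  total 30 bytes, alignment 1
32 − 30 = 2

2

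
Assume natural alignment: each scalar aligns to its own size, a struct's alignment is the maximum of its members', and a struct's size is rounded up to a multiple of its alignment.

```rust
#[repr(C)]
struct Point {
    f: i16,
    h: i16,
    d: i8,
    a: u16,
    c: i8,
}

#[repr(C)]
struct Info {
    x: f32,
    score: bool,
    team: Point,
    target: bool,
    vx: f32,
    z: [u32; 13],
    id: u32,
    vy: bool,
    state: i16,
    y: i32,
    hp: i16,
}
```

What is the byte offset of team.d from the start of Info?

Point: f at 0 (size 2, align 2) → ends 2; h at 2 (size 2, align 2) → ends 4; d at 4 (size 1, align 1) → ends 5; pad 1 to align 2 for a; a at 6 (size 2, align 2) → ends 8; c at 8 (size 1, align 1) → ends 9; tail pad 1 to reach multiple of 2; total 10 bytes, alignment 2
x at 0 (size 4, align 4) → ends 4
score at 4 (size 1, align 1) → ends 5
pad 1 to align 2 for team
team at 6 (size 10, align 2) → ends 16
within Point: d at 4
6 + 4 = 10

10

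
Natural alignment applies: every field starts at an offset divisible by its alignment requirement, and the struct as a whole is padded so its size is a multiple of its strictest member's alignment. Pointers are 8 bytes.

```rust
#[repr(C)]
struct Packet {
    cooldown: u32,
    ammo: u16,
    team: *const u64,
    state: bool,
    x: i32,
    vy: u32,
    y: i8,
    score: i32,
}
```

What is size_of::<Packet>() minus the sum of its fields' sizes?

12

@0: cooldown [4B, align 4] → 4
@4: ammo [2B, align 2] → 6
+2 pad (align 8)
@8: team [8B, align 8] → 16
@16: state [1B, align 1] → 17
+3 pad (align 4)
@20: x [4B, align 4] → 24
@24: vy [4B, align 4] → 28
@28: y [1B, align 1] → 29
+3 pad (align 4)
@32: score [4B, align 4] → 36
+4 tail pad (align 8)
size 40, align 8
data bytes 28, size 40 → padding 12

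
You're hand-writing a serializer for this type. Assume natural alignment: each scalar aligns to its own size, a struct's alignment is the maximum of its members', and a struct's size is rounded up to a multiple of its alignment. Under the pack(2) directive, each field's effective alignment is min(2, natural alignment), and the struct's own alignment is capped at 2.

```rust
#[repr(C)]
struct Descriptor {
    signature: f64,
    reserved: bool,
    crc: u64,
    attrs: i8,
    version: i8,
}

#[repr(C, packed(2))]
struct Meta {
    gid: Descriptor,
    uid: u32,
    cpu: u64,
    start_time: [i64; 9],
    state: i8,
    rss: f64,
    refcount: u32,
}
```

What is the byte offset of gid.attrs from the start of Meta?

24

Descriptor: 0..8  signature  (8B, 8-aligned); 8..9  reserved  (1B, 1-aligned); 9..16  -- padding (7B); 16..24  crc  (8B, 8-aligned); 24..25  attrs  (1B, 1-aligned); 25..26  version  (1B, 1-aligned); 26..32  -- tail padding (6B); sizeof = 32, alignof = 8
0..32  gid  (32B, 2-aligned)
within Descriptor: attrs at 24
0 + 24 = 24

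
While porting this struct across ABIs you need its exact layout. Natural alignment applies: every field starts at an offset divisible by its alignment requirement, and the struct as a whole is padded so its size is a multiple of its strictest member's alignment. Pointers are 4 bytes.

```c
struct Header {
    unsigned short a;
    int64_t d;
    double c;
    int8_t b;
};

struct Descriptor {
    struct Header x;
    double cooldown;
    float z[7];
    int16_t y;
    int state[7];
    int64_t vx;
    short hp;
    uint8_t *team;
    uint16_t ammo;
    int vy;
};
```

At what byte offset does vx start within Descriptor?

104

Header: a at 0 (size 2, align 2) → ends 2; pad 6 to align 8 for d; d at 8 (size 8, align 8) → ends 16; c at 16 (size 8, align 8) → ends 24; b at 24 (size 1, align 1) → ends 25; tail pad 7 to reach multiple of 8; total 32 bytes, alignment 8
x at 0 (size 32, align 8) → ends 32
cooldown at 32 (size 8, align 8) → ends 40
z at 40 (size 28, align 4) → ends 68
y at 68 (size 2, align 2) → ends 70
pad 2 to align 4 for state
state at 72 (size 28, align 4) → ends 100
pad 4 to align 8 for vx
vx at 104 (size 8, align 8) → ends 112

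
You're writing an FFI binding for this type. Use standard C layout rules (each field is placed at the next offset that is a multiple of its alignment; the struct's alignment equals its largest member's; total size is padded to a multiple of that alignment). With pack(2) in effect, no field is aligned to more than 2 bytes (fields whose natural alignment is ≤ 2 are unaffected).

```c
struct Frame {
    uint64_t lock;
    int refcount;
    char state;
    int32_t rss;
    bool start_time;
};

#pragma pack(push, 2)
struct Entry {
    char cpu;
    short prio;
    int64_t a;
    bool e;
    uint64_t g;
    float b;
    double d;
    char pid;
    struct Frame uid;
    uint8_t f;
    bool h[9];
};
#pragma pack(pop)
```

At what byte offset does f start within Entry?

Frame: @0: lock [8B, align 8] → 8; @8: refcount [4B, align 4] → 12; @12: state [1B, align 1] → 13; +3 pad (align 4); @16: rss [4B, align 4] → 20; @20: start_time [1B, align 1] → 21; +3 tail pad (align 8); size 24, align 8
@0: cpu [1B, align 1] → 1
+1 pad (align 2)
@2: prio [2B, align 2] → 4
@4: a [8B, align 2] → 12
@12: e [1B, align 1] → 13
+1 pad (align 2)
@14: g [8B, align 2] → 22
@22: b [4B, align 2] → 26
@26: d [8B, align 2] → 34
@34: pid [1B, align 1] → 35
+1 pad (align 2)
@36: uid [24B, align 2] → 60
@60: f [1B, align 1] → 61

60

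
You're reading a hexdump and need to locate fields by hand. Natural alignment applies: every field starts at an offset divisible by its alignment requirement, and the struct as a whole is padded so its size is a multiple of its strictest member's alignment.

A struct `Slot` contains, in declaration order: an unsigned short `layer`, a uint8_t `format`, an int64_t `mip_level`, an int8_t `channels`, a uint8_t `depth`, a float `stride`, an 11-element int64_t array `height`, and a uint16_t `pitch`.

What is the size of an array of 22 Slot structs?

0..2  layer  (2B, 2-aligned)
2..3  format  (1B, 1-aligned)
3..8  -- padding (5B)
8..16  mip_level  (8B, 8-aligned)
16..17  channels  (1B, 1-aligned)
17..18  depth  (1B, 1-aligned)
18..20  -- padding (2B)
20..24  stride  (4B, 4-aligned)
24..112  height  (88B, 8-aligned)
112..114  pitch  (2B, 2-aligned)
114..120  -- tail padding (6B)
sizeof = 120, alignof = 8
array of 22: 22 × 120 = 2640

2640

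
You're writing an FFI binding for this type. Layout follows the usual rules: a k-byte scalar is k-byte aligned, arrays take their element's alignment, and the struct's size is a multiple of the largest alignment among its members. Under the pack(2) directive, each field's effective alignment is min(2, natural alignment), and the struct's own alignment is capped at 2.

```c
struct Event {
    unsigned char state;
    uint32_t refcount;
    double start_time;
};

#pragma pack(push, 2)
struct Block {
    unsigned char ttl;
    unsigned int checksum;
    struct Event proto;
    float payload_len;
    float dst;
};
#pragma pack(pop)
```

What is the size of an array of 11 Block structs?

Event: @0: state [1B, align 1] → 1; +3 pad (align 4); @4: refcount [4B, align 4] → 8; @8: start_time [8B, align 8] → 16; size 16, align 8
@0: ttl [1B, align 1] → 1
+1 pad (align 2)
@2: checksum [4B, align 2] → 6
@6: proto [16B, align 2] → 22
@22: payload_len [4B, align 2] → 26
@26: dst [4B, align 2] → 30
size 30, align 2
array of 11: 11 × 30 = 330

330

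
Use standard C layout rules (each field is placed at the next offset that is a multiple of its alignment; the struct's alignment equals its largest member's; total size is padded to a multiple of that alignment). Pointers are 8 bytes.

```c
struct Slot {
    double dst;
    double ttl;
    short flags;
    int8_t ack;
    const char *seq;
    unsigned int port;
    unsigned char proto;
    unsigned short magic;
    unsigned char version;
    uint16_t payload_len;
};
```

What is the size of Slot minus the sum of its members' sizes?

11

0..8  dst  (8B, 8-aligned)
8..16  ttl  (8B, 8-aligned)
16..18  flags  (2B, 2-aligned)
18..19  ack  (1B, 1-aligned)
19..24  -- padding (5B)
24..32  seq  (8B, 8-aligned)
32..36  port  (4B, 4-aligned)
36..37  proto  (1B, 1-aligned)
37..38  -- padding (1B)
38..40  magic  (2B, 2-aligned)
40..41  version  (1B, 1-aligned)
41..42  -- padding (1B)
42..44  payload_len  (2B, 2-aligned)
44..48  -- tail padding (4B)
sizeof = 48, alignof = 8
data bytes 37, size 48 → padding 11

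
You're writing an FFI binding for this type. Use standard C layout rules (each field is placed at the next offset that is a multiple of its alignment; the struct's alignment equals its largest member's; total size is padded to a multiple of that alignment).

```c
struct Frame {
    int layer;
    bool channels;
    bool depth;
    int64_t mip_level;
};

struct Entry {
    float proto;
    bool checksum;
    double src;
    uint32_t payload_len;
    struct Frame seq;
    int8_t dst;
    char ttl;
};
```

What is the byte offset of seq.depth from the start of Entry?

29

Frame: @0: layer [4B, align 4] → 4; @4: channels [1B, align 1] → 5; @5: depth [1B, align 1] → 6; +2 pad (align 8); @8: mip_level [8B, align 8] → 16; size 16, align 8
@0: proto [4B, align 4] → 4
@4: checksum [1B, align 1] → 5
+3 pad (align 8)
@8: src [8B, align 8] → 16
@16: payload_len [4B, align 4] → 20
+4 pad (align 8)
@24: seq [16B, align 8] → 40
within Frame: depth at 5
24 + 5 = 29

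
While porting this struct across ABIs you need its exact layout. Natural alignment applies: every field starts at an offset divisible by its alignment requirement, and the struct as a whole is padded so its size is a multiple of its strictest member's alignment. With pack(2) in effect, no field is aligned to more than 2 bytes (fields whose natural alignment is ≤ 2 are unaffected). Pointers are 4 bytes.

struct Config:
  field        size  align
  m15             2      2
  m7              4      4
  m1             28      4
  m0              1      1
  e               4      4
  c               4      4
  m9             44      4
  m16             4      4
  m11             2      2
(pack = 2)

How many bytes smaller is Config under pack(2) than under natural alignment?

natural layout:
  0..2  m15  (2B, 2-aligned)
  2..4  -- padding (2B)
  4..8  m7  (4B, 4-aligned)
  8..36  m1  (28B, 4-aligned)
  36..37  m0  (1B, 1-aligned)
  37..40  -- padding (3B)
  40..44  e  (4B, 4-aligned)
  44..48  c  (4B, 4-aligned)
  48..92  m9  (44B, 4-aligned)
  92..96  m16  (4B, 4-aligned)
  96..98  m11  (2B, 2-aligned)
  98..100  -- tail padding (2B)
  sizeof = 100, alignof = 4
packed(2) layout:
  0..2  m15  (2B, 2-aligned)
  2..6  m7  (4B, 2-aligned)
  6..34  m1  (28B, 2-aligned)
  34..35  m0  (1B, 1-aligned)
  35..36  -- padding (1B)
  36..40  e  (4B, 2-aligned)
  40..44  c  (4B, 2-aligned)
  44..88  m9  (44B, 2-aligned)
  88..92  m16  (4B, 2-aligned)
  92..94  m11  (2B, 2-aligned)
  sizeof = 94, alignof = 2
100 − 94 = 6

6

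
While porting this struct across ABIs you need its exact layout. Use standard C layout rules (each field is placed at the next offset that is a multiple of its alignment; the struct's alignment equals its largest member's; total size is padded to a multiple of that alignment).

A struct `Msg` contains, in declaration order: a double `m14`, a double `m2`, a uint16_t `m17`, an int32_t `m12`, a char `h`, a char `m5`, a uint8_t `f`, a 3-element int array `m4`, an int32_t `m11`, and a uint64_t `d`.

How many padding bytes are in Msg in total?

7

@0: m14 [8B, align 8] → 8
@8: m2 [8B, align 8] → 16
@16: m17 [2B, align 2] → 18
+2 pad (align 4)
@20: m12 [4B, align 4] → 24
@24: h [1B, align 1] → 25
@25: m5 [1B, align 1] → 26
@26: f [1B, align 1] → 27
+1 pad (align 4)
@28: m4 [12B, align 4] → 40
@40: m11 [4B, align 4] → 44
+4 pad (align 8)
@48: d [8B, align 8] → 56
size 56, align 8
data bytes 49, size 56 → padding 7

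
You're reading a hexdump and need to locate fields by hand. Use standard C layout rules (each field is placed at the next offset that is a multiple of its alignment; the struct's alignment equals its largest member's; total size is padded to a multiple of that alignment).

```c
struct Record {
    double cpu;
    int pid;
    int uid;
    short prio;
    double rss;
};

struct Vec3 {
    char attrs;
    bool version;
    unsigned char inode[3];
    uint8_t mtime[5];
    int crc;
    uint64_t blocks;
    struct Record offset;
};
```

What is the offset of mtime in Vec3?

Record: @0: cpu [8B, align 8] → 8; @8: pid [4B, align 4] → 12; @12: uid [4B, align 4] → 16; @16: prio [2B, align 2] → 18; +6 pad (align 8); @24: rss [8B, align 8] → 32; size 32, align 8
@0: attrs [1B, align 1] → 1
@1: version [1B, align 1] → 2
@2: inode [3B, align 1] → 5
@5: mtime [5B, align 1] → 10

5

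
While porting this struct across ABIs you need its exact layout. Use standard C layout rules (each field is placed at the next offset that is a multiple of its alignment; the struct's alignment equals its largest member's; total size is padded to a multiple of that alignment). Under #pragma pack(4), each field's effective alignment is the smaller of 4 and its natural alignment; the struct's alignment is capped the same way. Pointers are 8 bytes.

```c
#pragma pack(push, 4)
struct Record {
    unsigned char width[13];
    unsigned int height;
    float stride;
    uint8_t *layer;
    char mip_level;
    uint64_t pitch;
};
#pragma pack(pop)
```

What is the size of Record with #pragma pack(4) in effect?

@0: width [13B, align 1] → 13
+3 pad (align 4)
@16: height [4B, align 4] → 20
@20: stride [4B, align 4] → 24
@24: layer [8B, align 4] → 32
@32: mip_level [1B, align 1] → 33
+3 pad (align 4)
@36: pitch [8B, align 4] → 44
size 44, align 4

44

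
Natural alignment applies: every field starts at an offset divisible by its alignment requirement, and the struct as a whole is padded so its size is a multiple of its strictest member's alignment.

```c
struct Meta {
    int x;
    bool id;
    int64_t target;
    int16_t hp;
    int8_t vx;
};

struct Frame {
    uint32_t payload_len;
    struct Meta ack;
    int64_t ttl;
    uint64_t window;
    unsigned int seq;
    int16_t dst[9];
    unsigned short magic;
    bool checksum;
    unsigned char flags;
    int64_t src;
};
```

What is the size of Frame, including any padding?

Meta: @0: x [4B, align 4] → 4; @4: id [1B, align 1] → 5; +3 pad (align 8); @8: target [8B, align 8] → 16; @16: hp [2B, align 2] → 18; @18: vx [1B, align 1] → 19; +5 tail pad (align 8); size 24, align 8
@0: payload_len [4B, align 4] → 4
+4 pad (align 8)
@8: ack [24B, align 8] → 32
@32: ttl [8B, align 8] → 40
@40: window [8B, align 8] → 48
@48: seq [4B, align 4] → 52
@52: dst [18B, align 2] → 70
@70: magic [2B, align 2] → 72
@72: checksum [1B, align 1] → 73
@73: flags [1B, align 1] → 74
+6 pad (align 8)
@80: src [8B, align 8] → 88
size 88, align 8

88 bytes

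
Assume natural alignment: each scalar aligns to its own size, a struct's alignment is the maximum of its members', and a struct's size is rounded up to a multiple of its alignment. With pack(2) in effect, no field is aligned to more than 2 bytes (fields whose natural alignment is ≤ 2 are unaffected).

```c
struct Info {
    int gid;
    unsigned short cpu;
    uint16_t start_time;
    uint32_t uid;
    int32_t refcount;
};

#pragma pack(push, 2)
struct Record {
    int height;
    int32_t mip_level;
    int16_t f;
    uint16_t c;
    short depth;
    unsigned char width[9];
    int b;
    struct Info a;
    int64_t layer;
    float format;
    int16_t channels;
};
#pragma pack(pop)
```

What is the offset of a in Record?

28

Info: gid at 0 (size 4, align 4) → ends 4; cpu at 4 (size 2, align 2) → ends 6; start_time at 6 (size 2, align 2) → ends 8; uid at 8 (size 4, align 4) → ends 12; refcount at 12 (size 4, align 4) → ends 16; total 16 bytes, alignment 4
height at 0 (size 4, align 2) → ends 4
mip_level at 4 (size 4, align 2) → ends 8
f at 8 (size 2, align 2) → ends 10
c at 10 (size 2, align 2) → ends 12
depth at 12 (size 2, align 2) → ends 14
width at 14 (size 9, align 1) → ends 23
pad 1 to align 2 for b
b at 24 (size 4, align 2) → ends 28
a at 28 (size 16, align 2) → ends 44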